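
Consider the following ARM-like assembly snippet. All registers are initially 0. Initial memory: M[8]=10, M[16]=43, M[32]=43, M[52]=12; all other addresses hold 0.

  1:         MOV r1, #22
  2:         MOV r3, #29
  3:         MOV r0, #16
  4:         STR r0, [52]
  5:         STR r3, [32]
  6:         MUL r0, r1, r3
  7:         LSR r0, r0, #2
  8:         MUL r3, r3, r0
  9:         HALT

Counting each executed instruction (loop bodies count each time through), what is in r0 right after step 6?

638

MOV r1, #22 → r1=22
MOV r3, #29 → r3=29
MOV r0, #16 → r0=16
STR r0, [52] → M[52]=16
STR r3, [32] → M[32]=29
MUL r0, r1, r3 → r0=22*29=638
After step 6: r0 = 638.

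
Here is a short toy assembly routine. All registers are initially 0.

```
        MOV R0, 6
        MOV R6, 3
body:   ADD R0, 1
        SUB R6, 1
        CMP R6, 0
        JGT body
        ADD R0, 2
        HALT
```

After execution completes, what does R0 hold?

11

after MOV R0, 6: R0=6
after MOV R6, 3: R6=3
after ADD R0, 1: R0=6+1=7
after SUB R6, 1: R6=3-1=2
CMP R6, 0  (cmp 2,0)
JGT body: taken
after ADD R0, 1: R0=7+1=8
after SUB R6, 1: R6=2-1=1
CMP R6, 0  (cmp 1,0)
JGT body: taken
after ADD R0, 1: R0=8+1=9
after SUB R6, 1: R6=1-1=0
CMP R6, 0  (cmp 0,0)
JGT body: not taken
after ADD R0, 2: R0=9+2=11
halt.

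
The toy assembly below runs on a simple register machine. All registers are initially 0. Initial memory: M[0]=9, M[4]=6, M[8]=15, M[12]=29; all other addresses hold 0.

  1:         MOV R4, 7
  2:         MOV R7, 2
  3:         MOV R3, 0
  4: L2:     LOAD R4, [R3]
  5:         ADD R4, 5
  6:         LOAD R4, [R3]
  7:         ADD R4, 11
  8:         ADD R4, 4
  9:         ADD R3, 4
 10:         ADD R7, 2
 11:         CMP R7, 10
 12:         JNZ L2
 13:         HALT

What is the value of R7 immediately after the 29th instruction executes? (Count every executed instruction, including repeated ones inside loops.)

8

R4=7
R7=2
R3=0
R4=M[0]=9
R4=9+5=14
R4=M[0]=9
R4=9+11=20
R4=20+4=24
R3=0+4=4
R7=2+2=4
CMP R7, 10  (cmp 4,10)
JNZ L2: taken
R4=M[4]=6
R4=6+5=11
R4=M[4]=6
R4=6+11=17
R4=17+4=21
R3=4+4=8
R7=4+2=6
CMP R7, 10  (cmp 6,10)
JNZ L2: taken
R4=M[8]=15
R4=15+5=20
R4=M[8]=15
R4=15+11=26
R4=26+4=30
R3=8+4=12
R7=6+2=8
CMP R7, 10  (cmp 8,10)
After step 29: R7 = 8.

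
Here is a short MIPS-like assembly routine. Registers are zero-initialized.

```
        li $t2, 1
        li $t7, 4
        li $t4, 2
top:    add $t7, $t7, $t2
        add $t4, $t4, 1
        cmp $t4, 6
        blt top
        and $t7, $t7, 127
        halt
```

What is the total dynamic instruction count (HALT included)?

li $t2, 1 → $t2=1
li $t7, 4 → $t7=4
li $t4, 2 → $t4=2
add $t7, $t7, $t2 → $t7=4+1=5
add $t4, $t4, 1 → $t4=2+1=3
cmp $t4, 6  (cmp 3,6)
blt top: taken
add $t7, $t7, $t2 → $t7=5+1=6
add $t4, $t4, 1 → $t4=3+1=4
cmp $t4, 6  (cmp 4,6)
blt top: taken
add $t7, $t7, $t2 → $t7=6+1=7
add $t4, $t4, 1 → $t4=4+1=5
cmp $t4, 6  (cmp 5,6)
blt top: taken
add $t7, $t7, $t2 → $t7=7+1=8
add $t4, $t4, 1 → $t4=5+1=6
cmp $t4, 6  (cmp 6,6)
blt top: not taken
and $t7, $t7, 127 → $t7=8&127=8
halt.
Total executed instructions: 21.

21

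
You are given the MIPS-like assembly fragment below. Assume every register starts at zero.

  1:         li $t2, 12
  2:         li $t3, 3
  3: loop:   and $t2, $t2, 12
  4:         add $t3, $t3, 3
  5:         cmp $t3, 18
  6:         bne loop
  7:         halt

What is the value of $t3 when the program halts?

18

li $t2, 12 → $t2=12
li $t3, 3 → $t3=3
and $t2, $t2, 12 → $t2=12&12=12
add $t3, $t3, 3 → $t3=3+3=6
cmp $t3, 18  (cmp 6,18)
bne loop: taken
and $t2, $t2, 12 → $t2=12&12=12
add $t3, $t3, 3 → $t3=6+3=9
cmp $t3, 18  (cmp 9,18)
bne loop: taken
and $t2, $t2, 12 → $t2=12&12=12
add $t3, $t3, 3 → $t3=9+3=12
cmp $t3, 18  (cmp 12,18)
bne loop: taken
and $t2, $t2, 12 → $t2=12&12=12
add $t3, $t3, 3 → $t3=12+3=15
cmp $t3, 18  (cmp 15,18)
bne loop: taken
and $t2, $t2, 12 → $t2=12&12=12
add $t3, $t3, 3 → $t3=15+3=18
cmp $t3, 18  (cmp 18,18)
bne loop: not taken
halt.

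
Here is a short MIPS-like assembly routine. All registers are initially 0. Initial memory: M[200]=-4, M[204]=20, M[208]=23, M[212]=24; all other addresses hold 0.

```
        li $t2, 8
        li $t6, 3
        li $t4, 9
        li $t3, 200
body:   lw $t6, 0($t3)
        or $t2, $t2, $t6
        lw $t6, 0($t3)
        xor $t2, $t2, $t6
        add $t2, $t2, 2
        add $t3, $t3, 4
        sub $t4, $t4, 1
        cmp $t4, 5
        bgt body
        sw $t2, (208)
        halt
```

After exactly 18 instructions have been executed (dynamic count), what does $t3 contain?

after li $t2, 8: $t2=8
after li $t6, 3: $t6=3
after li $t4, 9: $t4=9
after li $t3, 200: $t3=200
after lw $t6, 0($t3): $t6=M[200]=-4
after or $t2, $t2, $t6: $t2=8|(-4)=-4
after lw $t6, 0($t3): $t6=M[200]=-4
after xor $t2, $t2, $t6: $t2=(-4)^(-4)=0
after add $t2, $t2, 2: $t2=0+2=2
after add $t3, $t3, 4: $t3=200+4=204
after sub $t4, $t4, 1: $t4=9-1=8
cmp $t4, 5  (cmp 8,5)
bgt body: taken
after lw $t6, 0($t3): $t6=M[204]=20
after or $t2, $t2, $t6: $t2=2|20=22
after lw $t6, 0($t3): $t6=M[204]=20
after xor $t2, $t2, $t6: $t2=22^20=2
after add $t2, $t2, 2: $t2=2+2=4
After step 18: $t3 = 204.

204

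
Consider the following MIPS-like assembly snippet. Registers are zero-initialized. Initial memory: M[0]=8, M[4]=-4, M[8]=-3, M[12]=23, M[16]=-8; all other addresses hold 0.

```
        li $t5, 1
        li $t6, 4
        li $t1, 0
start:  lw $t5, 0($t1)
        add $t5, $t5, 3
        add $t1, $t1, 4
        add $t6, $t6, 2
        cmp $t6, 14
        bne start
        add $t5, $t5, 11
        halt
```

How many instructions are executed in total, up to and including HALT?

li $t5, 1 → $t5=1
li $t6, 4 → $t6=4
li $t1, 0 → $t1=0
lw $t5, 0($t1) → $t5=M[0]=8
add $t5, $t5, 3 → $t5=8+3=11
add $t1, $t1, 4 → $t1=0+4=4
add $t6, $t6, 2 → $t6=4+2=6
cmp $t6, 14  (cmp 6,14)
bne start: taken
lw $t5, 0($t1) → $t5=M[4]=-4
add $t5, $t5, 3 → $t5=(-4)+3=-1
add $t1, $t1, 4 → $t1=4+4=8
add $t6, $t6, 2 → $t6=6+2=8
cmp $t6, 14  (cmp 8,14)
bne start: taken
lw $t5, 0($t1) → $t5=M[8]=-3
add $t5, $t5, 3 → $t5=(-3)+3=0
add $t1, $t1, 4 → $t1=8+4=12
add $t6, $t6, 2 → $t6=8+2=10
cmp $t6, 14  (cmp 10,14)
bne start: taken
lw $t5, 0($t1) → $t5=M[12]=23
add $t5, $t5, 3 → $t5=23+3=26
add $t1, $t1, 4 → $t1=12+4=16
add $t6, $t6, 2 → $t6=10+2=12
cmp $t6, 14  (cmp 12,14)
bne start: taken
lw $t5, 0($t1) → $t5=M[16]=-8
add $t5, $t5, 3 → $t5=(-8)+3=-5
add $t1, $t1, 4 → $t1=16+4=20
add $t6, $t6, 2 → $t6=12+2=14
cmp $t6, 14  (cmp 14,14)
bne start: not taken
add $t5, $t5, 11 → $t5=(-5)+11=6
halt.
Total executed instructions: 35.

35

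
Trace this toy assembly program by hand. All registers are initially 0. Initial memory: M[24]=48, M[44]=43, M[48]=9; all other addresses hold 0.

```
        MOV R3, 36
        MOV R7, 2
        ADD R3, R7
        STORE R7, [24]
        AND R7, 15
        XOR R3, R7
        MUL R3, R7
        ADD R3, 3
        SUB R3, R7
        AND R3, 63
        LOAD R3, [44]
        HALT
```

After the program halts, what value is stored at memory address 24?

2

R3=36
R7=2
R3=36+2=38
STORE R7, [24] → M[24]=2
R7=2&15=2
R3=38^2=36
R3=36*2=72
R3=72+3=75
R3=75-2=73
R3=73&63=9
R3=M[44]=43
halt.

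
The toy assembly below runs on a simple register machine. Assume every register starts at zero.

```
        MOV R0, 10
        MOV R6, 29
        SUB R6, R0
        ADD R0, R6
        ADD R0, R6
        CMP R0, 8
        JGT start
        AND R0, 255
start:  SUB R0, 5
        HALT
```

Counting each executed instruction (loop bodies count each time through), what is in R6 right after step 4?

19

after MOV R0, 10: R0=10
after MOV R6, 29: R6=29
after SUB R6, R0: R6=29-10=19
after ADD R0, R6: R0=10+19=29
After step 4: R6 = 19.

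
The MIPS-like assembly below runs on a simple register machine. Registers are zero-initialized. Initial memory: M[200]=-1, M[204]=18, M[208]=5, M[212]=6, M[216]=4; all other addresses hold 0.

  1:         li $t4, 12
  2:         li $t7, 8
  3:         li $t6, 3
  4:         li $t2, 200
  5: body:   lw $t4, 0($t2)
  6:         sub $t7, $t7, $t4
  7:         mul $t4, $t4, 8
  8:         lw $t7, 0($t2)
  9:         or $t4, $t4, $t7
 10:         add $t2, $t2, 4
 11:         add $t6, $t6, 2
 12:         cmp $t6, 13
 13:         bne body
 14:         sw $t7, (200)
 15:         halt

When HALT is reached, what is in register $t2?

$t4=12
$t7=8
$t6=3
$t2=200
$t4=M[200]=-1
$t7=8-(-1)=9
$t4=(-1)*8=-8
$t7=M[200]=-1
$t4=(-8)|(-1)=-1
$t2=200+4=204
$t6=3+2=5
cmp $t6, 13  (cmp 5,13)
bne body: taken
$t4=M[204]=18
$t7=(-1)-18=-19
$t4=18*8=144
$t7=M[204]=18
$t4=144|18=146
$t2=204+4=208
$t6=5+2=7
cmp $t6, 13  (cmp 7,13)
bne body: taken
$t4=M[208]=5
$t7=18-5=13
$t4=5*8=40
$t7=M[208]=5
$t4=40|5=45
$t2=208+4=212
$t6=7+2=9
cmp $t6, 13  (cmp 9,13)
bne body: taken
$t4=M[212]=6
$t7=5-6=-1
$t4=6*8=48
$t7=M[212]=6
$t4=48|6=54
$t2=212+4=216
$t6=9+2=11
cmp $t6, 13  (cmp 11,13)
bne body: taken
$t4=M[216]=4
$t7=6-4=2
$t4=4*8=32
$t7=M[216]=4
$t4=32|4=36
$t2=216+4=220
$t6=11+2=13
cmp $t6, 13  (cmp 13,13)
bne body: not taken
sw $t7, (200) → M[200]=4
halt.

220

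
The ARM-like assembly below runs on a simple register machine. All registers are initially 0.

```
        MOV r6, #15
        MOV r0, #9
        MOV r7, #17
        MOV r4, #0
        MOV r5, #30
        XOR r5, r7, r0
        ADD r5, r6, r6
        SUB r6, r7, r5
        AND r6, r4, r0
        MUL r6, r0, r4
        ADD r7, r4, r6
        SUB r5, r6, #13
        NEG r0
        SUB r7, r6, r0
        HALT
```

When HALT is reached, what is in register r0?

-9

after MOV r6, #15: r6=15
after MOV r0, #9: r0=9
after MOV r7, #17: r7=17
after MOV r4, #0: r4=0
after MOV r5, #30: r5=30
after XOR r5, r7, r0: r5=17^9=24
after ADD r5, r6, r6: r5=15+15=30
after SUB r6, r7, r5: r6=17-30=-13
after AND r6, r4, r0: r6=0&9=0
after MUL r6, r0, r4: r6=9*0=0
after ADD r7, r4, r6: r7=0+0=0
after SUB r5, r6, #13: r5=0-13=-13
after NEG r0: r0=-(9)=-9
after SUB r7, r6, r0: r7=0-(-9)=9
halt.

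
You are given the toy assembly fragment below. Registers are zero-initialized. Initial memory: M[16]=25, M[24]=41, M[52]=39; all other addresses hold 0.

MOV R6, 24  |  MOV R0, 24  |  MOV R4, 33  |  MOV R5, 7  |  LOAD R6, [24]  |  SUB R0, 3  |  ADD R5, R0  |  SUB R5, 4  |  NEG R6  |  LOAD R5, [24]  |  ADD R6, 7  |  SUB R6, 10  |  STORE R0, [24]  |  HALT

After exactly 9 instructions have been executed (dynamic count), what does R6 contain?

-41

R6=24
R0=24
R4=33
R5=7
R6=M[24]=41
R0=24-3=21
R5=7+21=28
R5=28-4=24
R6=-(41)=-41
After step 9: R6 = -41.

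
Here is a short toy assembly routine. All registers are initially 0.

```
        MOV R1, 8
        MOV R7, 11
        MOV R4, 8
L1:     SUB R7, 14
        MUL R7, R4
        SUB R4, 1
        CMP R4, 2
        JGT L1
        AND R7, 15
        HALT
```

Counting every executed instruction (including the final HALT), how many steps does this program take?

35

after MOV R1, 8: R1=8
after MOV R7, 11: R7=11
after MOV R4, 8: R4=8
after SUB R7, 14: R7=11-14=-3
after MUL R7, R4: R7=(-3)*8=-24
after SUB R4, 1: R4=8-1=7
CMP R4, 2  (cmp 7,2)
JGT L1: taken
after SUB R7, 14: R7=(-24)-14=-38
after MUL R7, R4: R7=(-38)*7=-266
after SUB R4, 1: R4=7-1=6
CMP R4, 2  (cmp 6,2)
JGT L1: taken
after SUB R7, 14: R7=(-266)-14=-280
after MUL R7, R4: R7=(-280)*6=-1680
after SUB R4, 1: R4=6-1=5
CMP R4, 2  (cmp 5,2)
JGT L1: taken
after SUB R7, 14: R7=(-1680)-14=-1694
after MUL R7, R4: R7=(-1694)*5=-8470
after SUB R4, 1: R4=5-1=4
CMP R4, 2  (cmp 4,2)
JGT L1: taken
after SUB R7, 14: R7=(-8470)-14=-8484
after MUL R7, R4: R7=(-8484)*4=-33936
after SUB R4, 1: R4=4-1=3
CMP R4, 2  (cmp 3,2)
JGT L1: taken
after SUB R7, 14: R7=(-33936)-14=-33950
after MUL R7, R4: R7=(-33950)*3=-101850
after SUB R4, 1: R4=3-1=2
CMP R4, 2  (cmp 2,2)
JGT L1: not taken
after AND R7, 15: R7=(-101850)&15=6
halt.
Total executed instructions: 35.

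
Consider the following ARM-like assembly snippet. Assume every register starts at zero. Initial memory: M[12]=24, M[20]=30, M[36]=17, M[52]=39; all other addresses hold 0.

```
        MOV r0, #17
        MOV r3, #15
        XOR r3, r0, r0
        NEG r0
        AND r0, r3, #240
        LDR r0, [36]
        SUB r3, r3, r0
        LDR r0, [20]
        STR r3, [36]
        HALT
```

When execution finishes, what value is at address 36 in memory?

-17

r0=17
r3=15
r3=17^17=0
r0=-(17)=-17
r0=0&240=0
r0=M[36]=17
r3=0-17=-17
r0=M[20]=30
STR r3, [36] → M[36]=-17
halt.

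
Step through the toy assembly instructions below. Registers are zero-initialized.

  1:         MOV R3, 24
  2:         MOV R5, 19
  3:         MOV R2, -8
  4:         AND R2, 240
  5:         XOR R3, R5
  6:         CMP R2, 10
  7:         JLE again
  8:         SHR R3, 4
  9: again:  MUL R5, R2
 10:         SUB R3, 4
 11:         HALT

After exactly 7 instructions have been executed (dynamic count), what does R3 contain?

after MOV R3, 24: R3=24
after MOV R5, 19: R5=19
after MOV R2, -8: R2=-8
after AND R2, 240: R2=(-8)&240=240
after XOR R3, R5: R3=24^19=11
CMP R2, 10  (cmp 240,10)
JLE again: not taken
After step 7: R3 = 11.

11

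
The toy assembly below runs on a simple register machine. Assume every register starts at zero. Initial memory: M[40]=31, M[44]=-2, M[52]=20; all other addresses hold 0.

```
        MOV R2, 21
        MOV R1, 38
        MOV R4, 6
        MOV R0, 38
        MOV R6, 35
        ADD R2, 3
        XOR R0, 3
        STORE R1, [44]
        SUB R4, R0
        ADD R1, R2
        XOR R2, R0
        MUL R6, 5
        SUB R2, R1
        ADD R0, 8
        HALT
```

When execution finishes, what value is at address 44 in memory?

MOV R2, 21 → R2=21
MOV R1, 38 → R1=38
MOV R4, 6 → R4=6
MOV R0, 38 → R0=38
MOV R6, 35 → R6=35
ADD R2, 3 → R2=21+3=24
XOR R0, 3 → R0=38^3=37
STORE R1, [44] → M[44]=38
SUB R4, R0 → R4=6-37=-31
ADD R1, R2 → R1=38+24=62
XOR R2, R0 → R2=24^37=61
MUL R6, 5 → R6=35*5=175
SUB R2, R1 → R2=61-62=-1
ADD R0, 8 → R0=37+8=45
halt.

38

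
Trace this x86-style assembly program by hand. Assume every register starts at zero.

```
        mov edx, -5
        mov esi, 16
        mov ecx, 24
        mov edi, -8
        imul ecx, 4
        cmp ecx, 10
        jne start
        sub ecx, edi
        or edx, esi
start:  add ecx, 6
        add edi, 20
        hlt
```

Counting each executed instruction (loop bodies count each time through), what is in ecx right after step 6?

after mov edx, -5: edx=-5
after mov esi, 16: esi=16
after mov ecx, 24: ecx=24
after mov edi, -8: edi=-8
after imul ecx, 4: ecx=24*4=96
cmp ecx, 10  (cmp 96,10)
After step 6: ecx = 96.

96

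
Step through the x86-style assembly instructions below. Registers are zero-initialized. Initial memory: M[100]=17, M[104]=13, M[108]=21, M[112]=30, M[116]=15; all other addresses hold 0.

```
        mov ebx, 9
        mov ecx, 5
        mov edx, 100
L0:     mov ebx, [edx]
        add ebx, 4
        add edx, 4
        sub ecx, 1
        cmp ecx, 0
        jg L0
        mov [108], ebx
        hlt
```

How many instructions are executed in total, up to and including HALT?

ebx=9
ecx=5
edx=100
ebx=M[100]=17
ebx=17+4=21
edx=100+4=104
ecx=5-1=4
cmp ecx, 0  (cmp 4,0)
jg L0: taken
ebx=M[104]=13
ebx=13+4=17
edx=104+4=108
ecx=4-1=3
cmp ecx, 0  (cmp 3,0)
jg L0: taken
ebx=M[108]=21
ebx=21+4=25
edx=108+4=112
ecx=3-1=2
cmp ecx, 0  (cmp 2,0)
jg L0: taken
ebx=M[112]=30
ebx=30+4=34
edx=112+4=116
ecx=2-1=1
cmp ecx, 0  (cmp 1,0)
jg L0: taken
ebx=M[116]=15
ebx=15+4=19
edx=116+4=120
ecx=1-1=0
cmp ecx, 0  (cmp 0,0)
jg L0: not taken
mov [108], ebx → M[108]=19
halt.
Total executed instructions: 35.

35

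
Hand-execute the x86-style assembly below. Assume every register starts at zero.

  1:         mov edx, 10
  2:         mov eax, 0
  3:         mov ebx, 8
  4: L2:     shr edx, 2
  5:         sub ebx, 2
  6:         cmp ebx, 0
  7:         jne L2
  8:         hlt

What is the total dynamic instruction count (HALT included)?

20

mov edx, 10 → edx=10
mov eax, 0 → eax=0
mov ebx, 8 → ebx=8
shr edx, 2 → edx=10>>2=2
sub ebx, 2 → ebx=8-2=6
cmp ebx, 0  (cmp 6,0)
jne L2: taken
shr edx, 2 → edx=2>>2=0
sub ebx, 2 → ebx=6-2=4
cmp ebx, 0  (cmp 4,0)
jne L2: taken
shr edx, 2 → edx=0>>2=0
sub ebx, 2 → ebx=4-2=2
cmp ebx, 0  (cmp 2,0)
jne L2: taken
shr edx, 2 → edx=0>>2=0
sub ebx, 2 → ebx=2-2=0
cmp ebx, 0  (cmp 0,0)
jne L2: not taken
halt.
Total executed instructions: 20.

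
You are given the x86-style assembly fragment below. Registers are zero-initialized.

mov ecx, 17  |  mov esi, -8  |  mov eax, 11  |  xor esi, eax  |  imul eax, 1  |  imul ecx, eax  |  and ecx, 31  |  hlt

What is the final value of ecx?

27

after mov ecx, 17: ecx=17
after mov esi, -8: esi=-8
after mov eax, 11: eax=11
after xor esi, eax: esi=(-8)^11=-13
after imul eax, 1: eax=11*1=11
after imul ecx, eax: ecx=17*11=187
after and ecx, 31: ecx=187&31=27
halt.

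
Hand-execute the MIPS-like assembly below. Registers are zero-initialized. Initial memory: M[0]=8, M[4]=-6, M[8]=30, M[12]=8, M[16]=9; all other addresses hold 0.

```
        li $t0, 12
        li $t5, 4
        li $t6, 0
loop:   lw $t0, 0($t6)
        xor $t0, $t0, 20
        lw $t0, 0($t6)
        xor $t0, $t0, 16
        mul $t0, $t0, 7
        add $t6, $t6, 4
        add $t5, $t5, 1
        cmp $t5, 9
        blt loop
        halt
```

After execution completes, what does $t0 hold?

after li $t0, 12: $t0=12
after li $t5, 4: $t5=4
after li $t6, 0: $t6=0
after lw $t0, 0($t6): $t0=M[0]=8
after xor $t0, $t0, 20: $t0=8^20=28
after lw $t0, 0($t6): $t0=M[0]=8
after xor $t0, $t0, 16: $t0=8^16=24
after mul $t0, $t0, 7: $t0=24*7=168
after add $t6, $t6, 4: $t6=0+4=4
after add $t5, $t5, 1: $t5=4+1=5
cmp $t5, 9  (cmp 5,9)
blt loop: taken
after lw $t0, 0($t6): $t0=M[4]=-6
after xor $t0, $t0, 20: $t0=(-6)^20=-18
after lw $t0, 0($t6): $t0=M[4]=-6
after xor $t0, $t0, 16: $t0=(-6)^16=-22
after mul $t0, $t0, 7: $t0=(-22)*7=-154
after add $t6, $t6, 4: $t6=4+4=8
after add $t5, $t5, 1: $t5=5+1=6
cmp $t5, 9  (cmp 6,9)
blt loop: taken
after lw $t0, 0($t6): $t0=M[8]=30
after xor $t0, $t0, 20: $t0=30^20=10
after lw $t0, 0($t6): $t0=M[8]=30
after xor $t0, $t0, 16: $t0=30^16=14
after mul $t0, $t0, 7: $t0=14*7=98
after add $t6, $t6, 4: $t6=8+4=12
after add $t5, $t5, 1: $t5=6+1=7
cmp $t5, 9  (cmp 7,9)
blt loop: taken
after lw $t0, 0($t6): $t0=M[12]=8
after xor $t0, $t0, 20: $t0=8^20=28
after lw $t0, 0($t6): $t0=M[12]=8
after xor $t0, $t0, 16: $t0=8^16=24
after mul $t0, $t0, 7: $t0=24*7=168
after add $t6, $t6, 4: $t6=12+4=16
after add $t5, $t5, 1: $t5=7+1=8
cmp $t5, 9  (cmp 8,9)
blt loop: taken
after lw $t0, 0($t6): $t0=M[16]=9
after xor $t0, $t0, 20: $t0=9^20=29
after lw $t0, 0($t6): $t0=M[16]=9
after xor $t0, $t0, 16: $t0=9^16=25
after mul $t0, $t0, 7: $t0=25*7=175
after add $t6, $t6, 4: $t6=16+4=20
after add $t5, $t5, 1: $t5=8+1=9
cmp $t5, 9  (cmp 9,9)
blt loop: not taken
halt.

175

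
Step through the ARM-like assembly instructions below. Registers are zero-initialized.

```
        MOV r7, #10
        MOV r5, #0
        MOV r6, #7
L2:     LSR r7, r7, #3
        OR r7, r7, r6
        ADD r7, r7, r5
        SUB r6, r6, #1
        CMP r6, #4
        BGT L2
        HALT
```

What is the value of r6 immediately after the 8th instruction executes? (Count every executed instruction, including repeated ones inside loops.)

6

MOV r7, #10 → r7=10
MOV r5, #0 → r5=0
MOV r6, #7 → r6=7
LSR r7, r7, #3 → r7=10>>3=1
OR r7, r7, r6 → r7=1|7=7
ADD r7, r7, r5 → r7=7+0=7
SUB r6, r6, #1 → r6=7-1=6
CMP r6, #4  (cmp 6,4)
After step 8: r6 = 6.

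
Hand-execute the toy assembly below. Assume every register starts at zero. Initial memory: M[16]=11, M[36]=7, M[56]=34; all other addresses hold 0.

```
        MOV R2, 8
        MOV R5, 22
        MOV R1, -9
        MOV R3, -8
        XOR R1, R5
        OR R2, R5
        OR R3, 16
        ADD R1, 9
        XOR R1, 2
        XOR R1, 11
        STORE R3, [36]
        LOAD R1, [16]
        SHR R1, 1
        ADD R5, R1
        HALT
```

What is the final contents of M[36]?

R2=8
R5=22
R1=-9
R3=-8
R1=(-9)^22=-31
R2=8|22=30
R3=(-8)|16=-8
R1=(-31)+9=-22
R1=(-22)^2=-24
R1=(-24)^11=-29
STORE R3, [36] → M[36]=-8
R1=M[16]=11
R1=11>>1=5
R5=22+5=27
halt.

-8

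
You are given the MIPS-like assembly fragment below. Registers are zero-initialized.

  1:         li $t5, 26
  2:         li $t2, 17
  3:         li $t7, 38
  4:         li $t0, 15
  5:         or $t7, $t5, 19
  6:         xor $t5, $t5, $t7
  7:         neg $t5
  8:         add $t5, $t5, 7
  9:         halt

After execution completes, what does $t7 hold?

$t5=26
$t2=17
$t7=38
$t0=15
$t7=26|19=27
$t5=26^27=1
$t5=-(1)=-1
$t5=(-1)+7=6
halt.

27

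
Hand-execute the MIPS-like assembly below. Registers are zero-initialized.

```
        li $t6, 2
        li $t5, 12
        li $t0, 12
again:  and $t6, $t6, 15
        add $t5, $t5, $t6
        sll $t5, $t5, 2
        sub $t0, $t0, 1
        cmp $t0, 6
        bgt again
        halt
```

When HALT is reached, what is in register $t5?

60072

li $t6, 2 → $t6=2
li $t5, 12 → $t5=12
li $t0, 12 → $t0=12
and $t6, $t6, 15 → $t6=2&15=2
add $t5, $t5, $t6 → $t5=12+2=14
sll $t5, $t5, 2 → $t5=14<<2=56
sub $t0, $t0, 1 → $t0=12-1=11
cmp $t0, 6  (cmp 11,6)
bgt again: taken
and $t6, $t6, 15 → $t6=2&15=2
add $t5, $t5, $t6 → $t5=56+2=58
sll $t5, $t5, 2 → $t5=58<<2=232
sub $t0, $t0, 1 → $t0=11-1=10
cmp $t0, 6  (cmp 10,6)
bgt again: taken
and $t6, $t6, 15 → $t6=2&15=2
add $t5, $t5, $t6 → $t5=232+2=234
sll $t5, $t5, 2 → $t5=234<<2=936
sub $t0, $t0, 1 → $t0=10-1=9
cmp $t0, 6  (cmp 9,6)
bgt again: taken
and $t6, $t6, 15 → $t6=2&15=2
add $t5, $t5, $t6 → $t5=936+2=938
sll $t5, $t5, 2 → $t5=938<<2=3752
sub $t0, $t0, 1 → $t0=9-1=8
cmp $t0, 6  (cmp 8,6)
bgt again: taken
and $t6, $t6, 15 → $t6=2&15=2
add $t5, $t5, $t6 → $t5=3752+2=3754
sll $t5, $t5, 2 → $t5=3754<<2=15016
sub $t0, $t0, 1 → $t0=8-1=7
cmp $t0, 6  (cmp 7,6)
bgt again: taken
and $t6, $t6, 15 → $t6=2&15=2
add $t5, $t5, $t6 → $t5=15016+2=15018
sll $t5, $t5, 2 → $t5=15018<<2=60072
sub $t0, $t0, 1 → $t0=7-1=6
cmp $t0, 6  (cmp 6,6)
bgt again: not taken
halt.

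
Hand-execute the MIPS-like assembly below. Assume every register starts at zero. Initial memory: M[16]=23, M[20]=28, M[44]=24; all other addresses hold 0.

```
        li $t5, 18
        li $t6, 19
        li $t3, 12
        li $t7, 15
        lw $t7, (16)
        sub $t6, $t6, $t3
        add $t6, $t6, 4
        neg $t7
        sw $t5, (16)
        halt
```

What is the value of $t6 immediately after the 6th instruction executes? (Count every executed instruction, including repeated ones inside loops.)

$t5=18
$t6=19
$t3=12
$t7=15
$t7=M[16]=23
$t6=19-12=7
After step 6: $t6 = 7.

7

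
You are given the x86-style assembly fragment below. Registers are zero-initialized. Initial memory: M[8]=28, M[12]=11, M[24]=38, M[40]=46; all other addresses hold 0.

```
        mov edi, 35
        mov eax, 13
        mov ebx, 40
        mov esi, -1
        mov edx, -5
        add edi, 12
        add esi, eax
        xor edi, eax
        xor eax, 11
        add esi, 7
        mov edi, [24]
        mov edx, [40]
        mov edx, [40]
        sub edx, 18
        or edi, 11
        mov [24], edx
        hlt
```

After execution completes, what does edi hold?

mov edi, 35 → edi=35
mov eax, 13 → eax=13
mov ebx, 40 → ebx=40
mov esi, -1 → esi=-1
mov edx, -5 → edx=-5
add edi, 12 → edi=35+12=47
add esi, eax → esi=(-1)+13=12
xor edi, eax → edi=47^13=34
xor eax, 11 → eax=13^11=6
add esi, 7 → esi=12+7=19
mov edi, [24] → edi=M[24]=38
mov edx, [40] → edx=M[40]=46
mov edx, [40] → edx=M[40]=46
sub edx, 18 → edx=46-18=28
or edi, 11 → edi=38|11=47
mov [24], edx → M[24]=28
halt.

47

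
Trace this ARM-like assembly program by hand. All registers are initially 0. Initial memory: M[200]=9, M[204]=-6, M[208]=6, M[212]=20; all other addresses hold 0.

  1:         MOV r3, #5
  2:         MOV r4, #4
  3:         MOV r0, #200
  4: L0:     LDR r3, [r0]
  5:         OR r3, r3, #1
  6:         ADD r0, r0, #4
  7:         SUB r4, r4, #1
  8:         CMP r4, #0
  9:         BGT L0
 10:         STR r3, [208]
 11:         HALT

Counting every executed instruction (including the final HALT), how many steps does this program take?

29

r3=5
r4=4
r0=200
r3=M[200]=9
r3=9|1=9
r0=200+4=204
r4=4-1=3
CMP r4, #0  (cmp 3,0)
BGT L0: taken
r3=M[204]=-6
r3=(-6)|1=-5
r0=204+4=208
r4=3-1=2
CMP r4, #0  (cmp 2,0)
BGT L0: taken
r3=M[208]=6
r3=6|1=7
r0=208+4=212
r4=2-1=1
CMP r4, #0  (cmp 1,0)
BGT L0: taken
r3=M[212]=20
r3=20|1=21
r0=212+4=216
r4=1-1=0
CMP r4, #0  (cmp 0,0)
BGT L0: not taken
STR r3, [208] → M[208]=21
halt.
Total executed instructions: 29.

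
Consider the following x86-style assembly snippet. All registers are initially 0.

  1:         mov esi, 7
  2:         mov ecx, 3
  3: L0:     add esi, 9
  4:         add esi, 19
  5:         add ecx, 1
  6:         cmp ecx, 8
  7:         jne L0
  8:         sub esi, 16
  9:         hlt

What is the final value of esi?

esi=7
ecx=3
esi=7+9=16
esi=16+19=35
ecx=3+1=4
cmp ecx, 8  (cmp 4,8)
jne L0: taken
esi=35+9=44
esi=44+19=63
ecx=4+1=5
cmp ecx, 8  (cmp 5,8)
jne L0: taken
esi=63+9=72
esi=72+19=91
ecx=5+1=6
cmp ecx, 8  (cmp 6,8)
jne L0: taken
esi=91+9=100
esi=100+19=119
ecx=6+1=7
cmp ecx, 8  (cmp 7,8)
jne L0: taken
esi=119+9=128
esi=128+19=147
ecx=7+1=8
cmp ecx, 8  (cmp 8,8)
jne L0: not taken
esi=147-16=131
halt.

131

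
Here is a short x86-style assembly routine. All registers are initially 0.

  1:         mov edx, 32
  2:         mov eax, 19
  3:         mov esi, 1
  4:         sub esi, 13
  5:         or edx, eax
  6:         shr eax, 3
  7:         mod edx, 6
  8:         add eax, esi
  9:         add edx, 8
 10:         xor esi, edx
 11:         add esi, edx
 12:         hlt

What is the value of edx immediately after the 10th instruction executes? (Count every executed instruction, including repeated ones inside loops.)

edx=32
eax=19
esi=1
esi=1-13=-12
edx=32|19=51
eax=19>>3=2
edx=51%6=3
eax=2+(-12)=-10
edx=3+8=11
esi=(-12)^11=-1
After step 10: edx = 11.

11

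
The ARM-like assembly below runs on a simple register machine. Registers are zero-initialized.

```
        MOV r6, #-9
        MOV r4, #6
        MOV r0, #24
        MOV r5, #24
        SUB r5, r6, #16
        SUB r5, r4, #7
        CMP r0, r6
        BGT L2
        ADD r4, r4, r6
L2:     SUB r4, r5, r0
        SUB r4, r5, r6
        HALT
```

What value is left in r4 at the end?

after MOV r6, #-9: r6=-9
after MOV r4, #6: r4=6
after MOV r0, #24: r0=24
after MOV r5, #24: r5=24
after SUB r5, r6, #16: r5=(-9)-16=-25
after SUB r5, r4, #7: r5=6-7=-1
CMP r0, r6  (cmp 24,-9)
BGT L2: taken
after SUB r4, r5, r0: r4=(-1)-24=-25
after SUB r4, r5, r6: r4=(-1)-(-9)=8
halt.

8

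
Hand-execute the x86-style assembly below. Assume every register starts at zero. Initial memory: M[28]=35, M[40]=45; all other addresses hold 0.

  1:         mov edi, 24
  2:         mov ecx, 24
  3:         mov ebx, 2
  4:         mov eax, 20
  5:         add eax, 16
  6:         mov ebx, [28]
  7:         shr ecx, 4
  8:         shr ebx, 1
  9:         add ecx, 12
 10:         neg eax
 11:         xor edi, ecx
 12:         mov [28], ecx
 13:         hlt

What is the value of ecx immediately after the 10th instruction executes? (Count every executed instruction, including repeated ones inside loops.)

13

edi=24
ecx=24
ebx=2
eax=20
eax=20+16=36
ebx=M[28]=35
ecx=24>>4=1
ebx=35>>1=17
ecx=1+12=13
eax=-(36)=-36
After step 10: ecx = 13.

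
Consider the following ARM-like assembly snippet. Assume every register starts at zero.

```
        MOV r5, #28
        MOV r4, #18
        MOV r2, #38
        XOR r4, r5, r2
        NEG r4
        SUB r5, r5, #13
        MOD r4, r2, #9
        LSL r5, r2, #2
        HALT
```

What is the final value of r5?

152

MOV r5, #28 → r5=28
MOV r4, #18 → r4=18
MOV r2, #38 → r2=38
XOR r4, r5, r2 → r4=28^38=58
NEG r4 → r4=-(58)=-58
SUB r5, r5, #13 → r5=28-13=15
MOD r4, r2, #9 → r4=38%9=2
LSL r5, r2, #2 → r5=38<<2=152
halt.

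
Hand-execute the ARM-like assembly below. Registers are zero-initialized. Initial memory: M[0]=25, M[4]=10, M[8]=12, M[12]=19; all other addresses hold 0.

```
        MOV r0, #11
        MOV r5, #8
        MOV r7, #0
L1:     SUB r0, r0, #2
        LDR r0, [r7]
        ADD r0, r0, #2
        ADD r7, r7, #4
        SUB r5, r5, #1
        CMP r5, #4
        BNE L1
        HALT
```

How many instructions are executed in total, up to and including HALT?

32

r0=11
r5=8
r7=0
r0=11-2=9
r0=M[0]=25
r0=25+2=27
r7=0+4=4
r5=8-1=7
CMP r5, #4  (cmp 7,4)
BNE L1: taken
r0=27-2=25
r0=M[4]=10
r0=10+2=12
r7=4+4=8
r5=7-1=6
CMP r5, #4  (cmp 6,4)
BNE L1: taken
r0=12-2=10
r0=M[8]=12
r0=12+2=14
r7=8+4=12
r5=6-1=5
CMP r5, #4  (cmp 5,4)
BNE L1: taken
r0=14-2=12
r0=M[12]=19
r0=19+2=21
r7=12+4=16
r5=5-1=4
CMP r5, #4  (cmp 4,4)
BNE L1: not taken
halt.
Total executed instructions: 32.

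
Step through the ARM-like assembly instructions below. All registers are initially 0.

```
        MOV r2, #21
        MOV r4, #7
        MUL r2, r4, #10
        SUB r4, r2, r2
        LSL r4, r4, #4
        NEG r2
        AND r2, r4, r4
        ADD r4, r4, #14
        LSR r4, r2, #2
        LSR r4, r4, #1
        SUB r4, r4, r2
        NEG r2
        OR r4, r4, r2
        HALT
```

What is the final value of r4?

after MOV r2, #21: r2=21
after MOV r4, #7: r4=7
after MUL r2, r4, #10: r2=7*10=70
after SUB r4, r2, r2: r4=70-70=0
after LSL r4, r4, #4: r4=0<<4=0
after NEG r2: r2=-(70)=-70
after AND r2, r4, r4: r2=0&0=0
after ADD r4, r4, #14: r4=0+14=14
after LSR r4, r2, #2: r4=0>>2=0
after LSR r4, r4, #1: r4=0>>1=0
after SUB r4, r4, r2: r4=0-0=0
after NEG r2: r2=-(0)=0
after OR r4, r4, r2: r4=0|0=0
halt.

0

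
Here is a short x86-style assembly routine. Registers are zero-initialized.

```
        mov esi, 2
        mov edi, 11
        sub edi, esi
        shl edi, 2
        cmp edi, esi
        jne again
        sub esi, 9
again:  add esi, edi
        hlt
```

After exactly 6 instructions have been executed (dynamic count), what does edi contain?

36

mov esi, 2 → esi=2
mov edi, 11 → edi=11
sub edi, esi → edi=11-2=9
shl edi, 2 → edi=9<<2=36
cmp edi, esi  (cmp 36,2)
jne again: taken
After step 6: edi = 36.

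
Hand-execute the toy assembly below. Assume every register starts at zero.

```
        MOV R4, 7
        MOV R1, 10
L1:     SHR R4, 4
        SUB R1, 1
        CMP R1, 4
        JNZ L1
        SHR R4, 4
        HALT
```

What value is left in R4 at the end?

after MOV R4, 7: R4=7
after MOV R1, 10: R1=10
after SHR R4, 4: R4=7>>4=0
after SUB R1, 1: R1=10-1=9
CMP R1, 4  (cmp 9,4)
JNZ L1: taken
after SHR R4, 4: R4=0>>4=0
after SUB R1, 1: R1=9-1=8
CMP R1, 4  (cmp 8,4)
JNZ L1: taken
after SHR R4, 4: R4=0>>4=0
after SUB R1, 1: R1=8-1=7
CMP R1, 4  (cmp 7,4)
JNZ L1: taken
after SHR R4, 4: R4=0>>4=0
after SUB R1, 1: R1=7-1=6
CMP R1, 4  (cmp 6,4)
JNZ L1: taken
after SHR R4, 4: R4=0>>4=0
after SUB R1, 1: R1=6-1=5
CMP R1, 4  (cmp 5,4)
JNZ L1: taken
after SHR R4, 4: R4=0>>4=0
after SUB R1, 1: R1=5-1=4
CMP R1, 4  (cmp 4,4)
JNZ L1: not taken
after SHR R4, 4: R4=0>>4=0
halt.

0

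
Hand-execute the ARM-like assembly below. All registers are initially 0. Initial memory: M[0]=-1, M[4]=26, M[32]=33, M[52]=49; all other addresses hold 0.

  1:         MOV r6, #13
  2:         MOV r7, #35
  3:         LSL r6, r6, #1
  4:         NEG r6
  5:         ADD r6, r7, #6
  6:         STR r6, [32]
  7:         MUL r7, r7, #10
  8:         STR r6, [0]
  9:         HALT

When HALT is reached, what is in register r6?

41

r6=13
r7=35
r6=13<<1=26
r6=-(26)=-26
r6=35+6=41
STR r6, [32] → M[32]=41
r7=35*10=350
STR r6, [0] → M[0]=41
halt.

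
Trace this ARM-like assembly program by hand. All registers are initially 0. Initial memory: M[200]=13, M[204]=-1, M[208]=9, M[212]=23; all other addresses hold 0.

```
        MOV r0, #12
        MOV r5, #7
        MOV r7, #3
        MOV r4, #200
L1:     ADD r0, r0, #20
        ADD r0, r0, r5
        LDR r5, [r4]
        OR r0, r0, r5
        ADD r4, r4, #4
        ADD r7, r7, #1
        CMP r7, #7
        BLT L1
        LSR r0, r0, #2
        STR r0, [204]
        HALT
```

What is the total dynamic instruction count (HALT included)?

39

after MOV r0, #12: r0=12
after MOV r5, #7: r5=7
after MOV r7, #3: r7=3
after MOV r4, #200: r4=200
after ADD r0, r0, #20: r0=12+20=32
after ADD r0, r0, r5: r0=32+7=39
after LDR r5, [r4]: r5=M[200]=13
after OR r0, r0, r5: r0=39|13=47
after ADD r4, r4, #4: r4=200+4=204
after ADD r7, r7, #1: r7=3+1=4
CMP r7, #7  (cmp 4,7)
BLT L1: taken
after ADD r0, r0, #20: r0=47+20=67
after ADD r0, r0, r5: r0=67+13=80
after LDR r5, [r4]: r5=M[204]=-1
after OR r0, r0, r5: r0=80|(-1)=-1
after ADD r4, r4, #4: r4=204+4=208
after ADD r7, r7, #1: r7=4+1=5
CMP r7, #7  (cmp 5,7)
BLT L1: taken
after ADD r0, r0, #20: r0=(-1)+20=19
after ADD r0, r0, r5: r0=19+(-1)=18
after LDR r5, [r4]: r5=M[208]=9
after OR r0, r0, r5: r0=18|9=27
after ADD r4, r4, #4: r4=208+4=212
after ADD r7, r7, #1: r7=5+1=6
CMP r7, #7  (cmp 6,7)
BLT L1: taken
after ADD r0, r0, #20: r0=27+20=47
after ADD r0, r0, r5: r0=47+9=56
after LDR r5, [r4]: r5=M[212]=23
after OR r0, r0, r5: r0=56|23=63
after ADD r4, r4, #4: r4=212+4=216
after ADD r7, r7, #1: r7=6+1=7
CMP r7, #7  (cmp 7,7)
BLT L1: not taken
after LSR r0, r0, #2: r0=63>>2=15
STR r0, [204] → M[204]=15
halt.
Total executed instructions: 39.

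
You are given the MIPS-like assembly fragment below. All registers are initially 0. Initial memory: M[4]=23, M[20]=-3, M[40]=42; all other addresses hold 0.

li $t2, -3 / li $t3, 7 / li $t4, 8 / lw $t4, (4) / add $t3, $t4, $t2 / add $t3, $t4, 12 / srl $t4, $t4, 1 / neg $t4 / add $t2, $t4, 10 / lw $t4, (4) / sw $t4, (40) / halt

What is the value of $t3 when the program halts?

li $t2, -3 → $t2=-3
li $t3, 7 → $t3=7
li $t4, 8 → $t4=8
lw $t4, (4) → $t4=M[4]=23
add $t3, $t4, $t2 → $t3=23+(-3)=20
add $t3, $t4, 12 → $t3=23+12=35
srl $t4, $t4, 1 → $t4=23>>1=11
neg $t4 → $t4=-(11)=-11
add $t2, $t4, 10 → $t2=(-11)+10=-1
lw $t4, (4) → $t4=M[4]=23
sw $t4, (40) → M[40]=23
halt.

35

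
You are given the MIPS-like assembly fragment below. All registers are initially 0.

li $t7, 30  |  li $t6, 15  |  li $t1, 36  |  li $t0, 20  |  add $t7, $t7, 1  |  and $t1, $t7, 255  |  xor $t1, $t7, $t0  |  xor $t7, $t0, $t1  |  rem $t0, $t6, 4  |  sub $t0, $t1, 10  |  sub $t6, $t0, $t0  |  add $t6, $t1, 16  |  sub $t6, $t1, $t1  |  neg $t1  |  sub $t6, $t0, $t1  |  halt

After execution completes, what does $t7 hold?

31

after li $t7, 30: $t7=30
after li $t6, 15: $t6=15
after li $t1, 36: $t1=36
after li $t0, 20: $t0=20
after add $t7, $t7, 1: $t7=30+1=31
after and $t1, $t7, 255: $t1=31&255=31
after xor $t1, $t7, $t0: $t1=31^20=11
after xor $t7, $t0, $t1: $t7=20^11=31
after rem $t0, $t6, 4: $t0=15%4=3
after sub $t0, $t1, 10: $t0=11-10=1
after sub $t6, $t0, $t0: $t6=1-1=0
after add $t6, $t1, 16: $t6=11+16=27
after sub $t6, $t1, $t1: $t6=11-11=0
after neg $t1: $t1=-(11)=-11
after sub $t6, $t0, $t1: $t6=1-(-11)=12
halt.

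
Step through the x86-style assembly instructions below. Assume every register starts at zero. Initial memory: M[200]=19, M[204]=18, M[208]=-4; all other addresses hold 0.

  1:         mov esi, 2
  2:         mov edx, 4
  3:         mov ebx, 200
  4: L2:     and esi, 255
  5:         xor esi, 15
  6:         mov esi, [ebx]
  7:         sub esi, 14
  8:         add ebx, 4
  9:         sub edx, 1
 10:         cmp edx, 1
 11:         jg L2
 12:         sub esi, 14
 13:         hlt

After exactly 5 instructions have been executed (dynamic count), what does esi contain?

13

after mov esi, 2: esi=2
after mov edx, 4: edx=4
after mov ebx, 200: ebx=200
after and esi, 255: esi=2&255=2
after xor esi, 15: esi=2^15=13
After step 5: esi = 13.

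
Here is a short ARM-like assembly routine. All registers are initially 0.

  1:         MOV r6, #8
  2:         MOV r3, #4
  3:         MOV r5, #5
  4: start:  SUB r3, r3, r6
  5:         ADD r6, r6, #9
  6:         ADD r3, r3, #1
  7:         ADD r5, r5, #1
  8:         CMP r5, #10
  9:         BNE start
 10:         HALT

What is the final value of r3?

MOV r6, #8 → r6=8
MOV r3, #4 → r3=4
MOV r5, #5 → r5=5
SUB r3, r3, r6 → r3=4-8=-4
ADD r6, r6, #9 → r6=8+9=17
ADD r3, r3, #1 → r3=(-4)+1=-3
ADD r5, r5, #1 → r5=5+1=6
CMP r5, #10  (cmp 6,10)
BNE start: taken
SUB r3, r3, r6 → r3=(-3)-17=-20
ADD r6, r6, #9 → r6=17+9=26
ADD r3, r3, #1 → r3=(-20)+1=-19
ADD r5, r5, #1 → r5=6+1=7
CMP r5, #10  (cmp 7,10)
BNE start: taken
SUB r3, r3, r6 → r3=(-19)-26=-45
ADD r6, r6, #9 → r6=26+9=35
ADD r3, r3, #1 → r3=(-45)+1=-44
ADD r5, r5, #1 → r5=7+1=8
CMP r5, #10  (cmp 8,10)
BNE start: taken
SUB r3, r3, r6 → r3=(-44)-35=-79
ADD r6, r6, #9 → r6=35+9=44
ADD r3, r3, #1 → r3=(-79)+1=-78
ADD r5, r5, #1 → r5=8+1=9
CMP r5, #10  (cmp 9,10)
BNE start: taken
SUB r3, r3, r6 → r3=(-78)-44=-122
ADD r6, r6, #9 → r6=44+9=53
ADD r3, r3, #1 → r3=(-122)+1=-121
ADD r5, r5, #1 → r5=9+1=10
CMP r5, #10  (cmp 10,10)
BNE start: not taken
halt.

-121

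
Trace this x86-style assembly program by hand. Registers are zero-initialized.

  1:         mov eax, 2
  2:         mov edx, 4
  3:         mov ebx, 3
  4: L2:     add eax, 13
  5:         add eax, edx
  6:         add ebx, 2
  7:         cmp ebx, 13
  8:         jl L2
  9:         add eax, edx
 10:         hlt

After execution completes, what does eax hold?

91

eax=2
edx=4
ebx=3
eax=2+13=15
eax=15+4=19
ebx=3+2=5
cmp ebx, 13  (cmp 5,13)
jl L2: taken
eax=19+13=32
eax=32+4=36
ebx=5+2=7
cmp ebx, 13  (cmp 7,13)
jl L2: taken
eax=36+13=49
eax=49+4=53
ebx=7+2=9
cmp ebx, 13  (cmp 9,13)
jl L2: taken
eax=53+13=66
eax=66+4=70
ebx=9+2=11
cmp ebx, 13  (cmp 11,13)
jl L2: taken
eax=70+13=83
eax=83+4=87
ebx=11+2=13
cmp ebx, 13  (cmp 13,13)
jl L2: not taken
eax=87+4=91
halt.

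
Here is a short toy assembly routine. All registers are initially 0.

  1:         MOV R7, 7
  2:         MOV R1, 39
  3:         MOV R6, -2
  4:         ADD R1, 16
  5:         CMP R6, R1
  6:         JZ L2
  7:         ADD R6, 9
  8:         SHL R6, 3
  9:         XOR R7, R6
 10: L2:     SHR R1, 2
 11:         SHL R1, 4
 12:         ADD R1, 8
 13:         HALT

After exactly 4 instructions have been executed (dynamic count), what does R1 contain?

R7=7
R1=39
R6=-2
R1=39+16=55
After step 4: R1 = 55.

55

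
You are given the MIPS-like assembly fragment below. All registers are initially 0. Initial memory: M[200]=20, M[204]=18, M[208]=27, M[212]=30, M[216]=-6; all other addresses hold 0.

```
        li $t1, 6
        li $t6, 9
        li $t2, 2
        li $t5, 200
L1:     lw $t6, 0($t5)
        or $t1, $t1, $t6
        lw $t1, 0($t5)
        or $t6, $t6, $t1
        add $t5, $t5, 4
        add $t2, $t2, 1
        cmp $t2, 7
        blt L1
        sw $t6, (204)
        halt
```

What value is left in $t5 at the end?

220

after li $t1, 6: $t1=6
after li $t6, 9: $t6=9
after li $t2, 2: $t2=2
after li $t5, 200: $t5=200
after lw $t6, 0($t5): $t6=M[200]=20
after or $t1, $t1, $t6: $t1=6|20=22
after lw $t1, 0($t5): $t1=M[200]=20
after or $t6, $t6, $t1: $t6=20|20=20
after add $t5, $t5, 4: $t5=200+4=204
after add $t2, $t2, 1: $t2=2+1=3
cmp $t2, 7  (cmp 3,7)
blt L1: taken
after lw $t6, 0($t5): $t6=M[204]=18
after or $t1, $t1, $t6: $t1=20|18=22
after lw $t1, 0($t5): $t1=M[204]=18
after or $t6, $t6, $t1: $t6=18|18=18
after add $t5, $t5, 4: $t5=204+4=208
after add $t2, $t2, 1: $t2=3+1=4
cmp $t2, 7  (cmp 4,7)
blt L1: taken
after lw $t6, 0($t5): $t6=M[208]=27
after or $t1, $t1, $t6: $t1=18|27=27
after lw $t1, 0($t5): $t1=M[208]=27
after or $t6, $t6, $t1: $t6=27|27=27
after add $t5, $t5, 4: $t5=208+4=212
after add $t2, $t2, 1: $t2=4+1=5
cmp $t2, 7  (cmp 5,7)
blt L1: taken
after lw $t6, 0($t5): $t6=M[212]=30
after or $t1, $t1, $t6: $t1=27|30=31
after lw $t1, 0($t5): $t1=M[212]=30
after or $t6, $t6, $t1: $t6=30|30=30
after add $t5, $t5, 4: $t5=212+4=216
after add $t2, $t2, 1: $t2=5+1=6
cmp $t2, 7  (cmp 6,7)
blt L1: taken
after lw $t6, 0($t5): $t6=M[216]=-6
after or $t1, $t1, $t6: $t1=30|(-6)=-2
after lw $t1, 0($t5): $t1=M[216]=-6
after or $t6, $t6, $t1: $t6=(-6)|(-6)=-6
after add $t5, $t5, 4: $t5=216+4=220
after add $t2, $t2, 1: $t2=6+1=7
cmp $t2, 7  (cmp 7,7)
blt L1: not taken
sw $t6, (204) → M[204]=-6
halt.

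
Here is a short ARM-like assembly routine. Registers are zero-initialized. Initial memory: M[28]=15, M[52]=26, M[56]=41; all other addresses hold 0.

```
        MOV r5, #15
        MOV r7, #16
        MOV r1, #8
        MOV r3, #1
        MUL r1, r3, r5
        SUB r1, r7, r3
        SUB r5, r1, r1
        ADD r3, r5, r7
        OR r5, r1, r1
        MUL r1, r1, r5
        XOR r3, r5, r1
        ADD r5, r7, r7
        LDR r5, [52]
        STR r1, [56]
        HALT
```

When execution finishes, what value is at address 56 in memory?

225

MOV r5, #15 → r5=15
MOV r7, #16 → r7=16
MOV r1, #8 → r1=8
MOV r3, #1 → r3=1
MUL r1, r3, r5 → r1=1*15=15
SUB r1, r7, r3 → r1=16-1=15
SUB r5, r1, r1 → r5=15-15=0
ADD r3, r5, r7 → r3=0+16=16
OR r5, r1, r1 → r5=15|15=15
MUL r1, r1, r5 → r1=15*15=225
XOR r3, r5, r1 → r3=15^225=238
ADD r5, r7, r7 → r5=16+16=32
LDR r5, [52] → r5=M[52]=26
STR r1, [56] → M[56]=225
halt.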